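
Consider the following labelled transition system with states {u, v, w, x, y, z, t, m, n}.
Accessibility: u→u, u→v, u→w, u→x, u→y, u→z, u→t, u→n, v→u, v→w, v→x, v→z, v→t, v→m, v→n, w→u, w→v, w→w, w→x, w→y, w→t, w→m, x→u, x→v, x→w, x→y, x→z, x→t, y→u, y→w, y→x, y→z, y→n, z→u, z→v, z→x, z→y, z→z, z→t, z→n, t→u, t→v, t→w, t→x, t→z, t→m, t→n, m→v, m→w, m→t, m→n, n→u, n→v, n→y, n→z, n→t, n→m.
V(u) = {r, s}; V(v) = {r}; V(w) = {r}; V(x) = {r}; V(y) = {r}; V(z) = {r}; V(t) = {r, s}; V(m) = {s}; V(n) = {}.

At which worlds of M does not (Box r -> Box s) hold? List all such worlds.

Let φ = not (Box r -> Box s). Evaluate φ at each world:
  u (successors {u, v, w, x, y, z, t, n}): φ is false.
  v (successors {u, w, x, z, t, m, n}): φ is false.
  w (successors {u, v, w, x, y, t, m}): φ is false.
  x (successors {u, v, w, y, z, t}): φ is true.
  y (successors {u, w, x, z, n}): φ is false.
  z (successors {u, v, x, y, z, t, n}): φ is false.
  t (successors {u, v, w, x, z, m, n}): φ is false.
  m (successors {v, w, t, n}): φ is false.
  n (successors {u, v, y, z, t, m}): φ is false.
For instance, at v:
  At v: Box r -> Box s is true, so not (Box r -> Box s) is false.
    At v: Box r is false, Box s is false, so Box r -> Box s is true.
      At v: Box r requires r at every successor {u, w, x, z, t, m, n}.
        r fails at m, so Box r is false at v.
      At v: Box s requires s at every successor {u, w, x, z, t, m, n}.
        s fails at w, so Box s is false at v.
Satisfying worlds: {x}

x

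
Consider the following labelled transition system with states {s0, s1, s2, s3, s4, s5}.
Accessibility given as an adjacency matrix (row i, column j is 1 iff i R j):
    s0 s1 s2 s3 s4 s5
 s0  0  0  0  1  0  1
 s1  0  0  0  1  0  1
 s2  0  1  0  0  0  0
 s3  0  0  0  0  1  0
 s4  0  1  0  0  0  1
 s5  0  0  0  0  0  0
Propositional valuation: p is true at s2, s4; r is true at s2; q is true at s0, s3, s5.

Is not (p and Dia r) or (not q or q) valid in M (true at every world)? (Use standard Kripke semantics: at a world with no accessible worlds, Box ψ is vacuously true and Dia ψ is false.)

Let φ = not (p and Dia r) or (not q or q). Evaluate φ at each world:
  s0 (successors {s3, s5}): φ is true.
  s1 (successors {s3, s5}): φ is true.
  s2 (successors {s1}): φ is true.
  s3 (successors {s4}): φ is true.
  s4 (successors {s1, s5}): φ is true.
  s5 (successors ∅): φ is true.
For instance, at s1:
  At s1: not (p and Dia r) is true, not q or q is true, so not (p and Dia r) or (not q or q) is true.
    At s1: p and Dia r is false, so not (p and Dia r) is true.
      At s1: p is false, Dia r is false, so p and Dia r is false.

Yes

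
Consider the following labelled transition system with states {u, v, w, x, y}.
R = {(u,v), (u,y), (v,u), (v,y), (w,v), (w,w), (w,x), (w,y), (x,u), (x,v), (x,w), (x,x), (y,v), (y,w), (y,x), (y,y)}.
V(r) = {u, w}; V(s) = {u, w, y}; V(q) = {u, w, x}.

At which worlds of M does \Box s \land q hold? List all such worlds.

Let φ = \Box s \land q. Evaluate φ at each world:
  u (successors {v, y}): φ is false.
  v (successors {u, y}): φ is false.
  w (successors {v, w, x, y}): φ is false.
  x (successors {u, v, w, x}): φ is false.
  y (successors {v, w, x, y}): φ is false.
For instance, at v:
  At v: \Box s is true, q is false, so \Box s \land q is false.
    At v: \Box s requires s at every successor {u, y}.
      At u: s is true.
      At y: s is true.
    So \Box s is true at v.
Satisfying worlds: none.

none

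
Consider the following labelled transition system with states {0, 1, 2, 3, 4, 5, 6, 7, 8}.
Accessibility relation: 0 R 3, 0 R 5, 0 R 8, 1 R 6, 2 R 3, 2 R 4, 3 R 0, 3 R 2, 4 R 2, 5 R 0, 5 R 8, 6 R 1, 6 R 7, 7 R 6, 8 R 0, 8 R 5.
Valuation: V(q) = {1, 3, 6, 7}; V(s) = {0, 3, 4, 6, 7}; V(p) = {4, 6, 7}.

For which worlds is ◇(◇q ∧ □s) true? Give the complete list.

3, 4, 6

Let φ = ◇(◇q ∧ □s). Evaluate φ at each world:
  0 (successors {3, 5, 8}): φ is false.
  1 (successors {6}): φ is false.
  2 (successors {3, 4}): φ is false.
  3 (successors {0, 2}): φ is true.
  4 (successors {2}): φ is true.
  5 (successors {0, 8}): φ is false.
  6 (successors {1, 7}): φ is true.
  7 (successors {6}): φ is false.
  8 (successors {0, 5}): φ is false.
For instance, at 7:
  At 7: ◇(◇q ∧ □s) requires ◇q ∧ □s at some successor in {6}.
    At 6: ◇q ∧ □s is false.
  So ◇(◇q ∧ □s) is false at 7.
Satisfying worlds: {3, 4, 6}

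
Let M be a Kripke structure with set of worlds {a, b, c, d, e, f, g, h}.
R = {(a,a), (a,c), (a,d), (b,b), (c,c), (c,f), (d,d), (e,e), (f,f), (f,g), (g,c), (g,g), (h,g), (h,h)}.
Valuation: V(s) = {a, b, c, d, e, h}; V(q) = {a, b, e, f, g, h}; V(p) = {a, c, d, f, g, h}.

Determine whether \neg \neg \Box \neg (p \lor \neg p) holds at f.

At f: \neg \Box \neg (p \lor \neg p) is true, so \neg \neg \Box \neg (p \lor \neg p) is false.
  At f: \Box \neg (p \lor \neg p) is false, so \neg \Box \neg (p \lor \neg p) is true.
    At f: \Box \neg (p \lor \neg p) requires \neg (p \lor \neg p) at every successor {f, g}.
      \neg (p \lor \neg p) fails at f, so \Box \neg (p \lor \neg p) is false at f.

No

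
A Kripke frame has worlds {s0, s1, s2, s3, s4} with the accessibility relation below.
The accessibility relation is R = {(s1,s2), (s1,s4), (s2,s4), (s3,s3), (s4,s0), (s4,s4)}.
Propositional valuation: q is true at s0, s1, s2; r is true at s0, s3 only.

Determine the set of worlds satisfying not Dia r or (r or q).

Let φ = not Dia r or (r or q). Evaluate φ at each world:
  s0 (successors ∅): φ is true.
  s1 (successors {s2, s4}): φ is true.
  s2 (successors {s4}): φ is true.
  s3 (successors {s3}): φ is true.
  s4 (successors {s0, s4}): φ is false.
For instance, at s3:
  At s3: not Dia r is false, r or q is true, so not Dia r or (r or q) is true.
    At s3: Dia r is true, so not Dia r is false.
      At s3: Dia r requires r at some successor in {s3}.
        r holds at s3, so Dia r is true at s3.
Satisfying worlds: {s0, s1, s2, s3}

s0, s1, s2, s3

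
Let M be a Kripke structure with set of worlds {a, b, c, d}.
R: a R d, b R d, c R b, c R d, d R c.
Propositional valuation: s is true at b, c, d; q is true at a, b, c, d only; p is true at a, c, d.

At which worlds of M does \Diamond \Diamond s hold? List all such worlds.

a, b, c, d

Let φ = \Diamond \Diamond s. Evaluate φ at each world:
  a (successors {d}): φ is true.
  b (successors {d}): φ is true.
  c (successors {b, d}): φ is true.
  d (successors {c}): φ is true.
For instance, at b:
  At b: \Diamond \Diamond s requires \Diamond s at some successor in {d}.
    \Diamond s holds at d, so \Diamond \Diamond s is true at b.
      At d: \Diamond s requires s at some successor in {c}.
        s holds at c, so \Diamond s is true at d.
Satisfying worlds: {a, b, c, d}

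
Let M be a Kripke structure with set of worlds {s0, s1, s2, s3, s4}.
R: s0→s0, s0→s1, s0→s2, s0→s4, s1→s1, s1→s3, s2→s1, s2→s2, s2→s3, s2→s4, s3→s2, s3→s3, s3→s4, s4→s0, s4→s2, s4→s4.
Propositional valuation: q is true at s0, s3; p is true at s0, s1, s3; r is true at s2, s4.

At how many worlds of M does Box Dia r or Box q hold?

2

Let φ = Box Dia r or Box q. Evaluate φ at each world:
  s0 (successors {s0, s1, s2, s4}): φ is false.
  s1 (successors {s1, s3}): φ is false.
  s2 (successors {s1, s2, s3, s4}): φ is false.
  s3 (successors {s2, s3, s4}): φ is true.
  s4 (successors {s0, s2, s4}): φ is true.
For instance, at s1:
  At s1: Box Dia r is false, Box q is false, so Box Dia r or Box q is false.
    At s1: Box Dia r requires Dia r at every successor {s1, s3}.
      Dia r fails at s1, so Box Dia r is false at s1.
    At s1: Box q requires q at every successor {s1, s3}.
      q fails at s1, so Box q is false at s1.
Satisfying worlds: {s3, s4}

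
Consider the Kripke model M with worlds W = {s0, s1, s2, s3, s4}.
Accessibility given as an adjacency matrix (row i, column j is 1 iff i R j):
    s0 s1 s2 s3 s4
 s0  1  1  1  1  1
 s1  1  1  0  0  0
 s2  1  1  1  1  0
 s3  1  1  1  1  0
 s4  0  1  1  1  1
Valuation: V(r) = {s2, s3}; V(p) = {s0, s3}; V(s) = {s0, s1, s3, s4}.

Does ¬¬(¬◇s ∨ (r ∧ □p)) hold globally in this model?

No

Recall that □ψ holds at a world iff ψ holds at every accessible world, and ◇ψ holds iff ψ holds at some accessible world.
Let φ = ¬¬(¬◇s ∨ (r ∧ □p)). Evaluate φ at each world:
  s0 (successors {s0, s1, s2, s3, s4}): φ is false.
  s1 (successors {s0, s1}): φ is false.
  s2 (successors {s0, s1, s2, s3}): φ is false.
  s3 (successors {s0, s1, s2, s3}): φ is false.
  s4 (successors {s1, s2, s3, s4}): φ is false.
Detail at s0 (counterexample):
  At s0: ¬(¬◇s ∨ (r ∧ □p)) is true, so ¬¬(¬◇s ∨ (r ∧ □p)) is false.
    At s0: ¬◇s ∨ (r ∧ □p) is false, so ¬(¬◇s ∨ (r ∧ □p)) is true.
      At s0: ¬◇s is false, r ∧ □p is false, so ¬◇s ∨ (r ∧ □p) is false.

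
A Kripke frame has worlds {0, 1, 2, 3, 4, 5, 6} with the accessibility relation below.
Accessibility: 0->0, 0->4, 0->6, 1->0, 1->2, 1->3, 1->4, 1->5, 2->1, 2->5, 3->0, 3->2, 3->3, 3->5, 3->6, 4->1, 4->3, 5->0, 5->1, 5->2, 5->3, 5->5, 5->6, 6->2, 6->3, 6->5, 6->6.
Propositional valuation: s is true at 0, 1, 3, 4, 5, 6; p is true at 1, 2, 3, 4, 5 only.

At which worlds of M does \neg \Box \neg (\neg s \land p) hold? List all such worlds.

1, 3, 5, 6

Recall that \Box ψ holds at a world iff ψ holds at every accessible world, and \Diamond ψ holds iff ψ holds at some accessible world.
Let φ = \neg \Box \neg (\neg s \land p). Evaluate φ at each world:
  0 (successors {0, 4, 6}): φ is false.
  1 (successors {0, 2, 3, 4, 5}): φ is true.
  2 (successors {1, 5}): φ is false.
  3 (successors {0, 2, 3, 5, 6}): φ is true.
  4 (successors {1, 3}): φ is false.
  5 (successors {0, 1, 2, 3, 5, 6}): φ is true.
  6 (successors {2, 3, 5, 6}): φ is true.
For instance, at 4:
  At 4: \Box \neg (\neg s \land p) is true, so \neg \Box \neg (\neg s \land p) is false.
    At 4: \Box \neg (\neg s \land p) requires \neg (\neg s \land p) at every successor {1, 3}.
      At 1: \neg (\neg s \land p) is true.
      At 3: \neg (\neg s \land p) is true.
    So \Box \neg (\neg s \land p) is true at 4.
Satisfying worlds: {1, 3, 5, 6}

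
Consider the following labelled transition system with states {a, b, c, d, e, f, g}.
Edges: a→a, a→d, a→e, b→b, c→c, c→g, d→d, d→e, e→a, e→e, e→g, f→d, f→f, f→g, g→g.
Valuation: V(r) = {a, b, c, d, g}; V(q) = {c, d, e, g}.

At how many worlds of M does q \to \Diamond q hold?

Recall that \Diamond ψ holds at a world iff ψ holds at some accessible world.
Let φ = q \to \Diamond q. Evaluate φ at each world:
  a (successors {a, d, e}): φ is true.
  b (successors {b}): φ is true.
  c (successors {c, g}): φ is true.
  d (successors {d, e}): φ is true.
  e (successors {a, e, g}): φ is true.
  f (successors {d, f, g}): φ is true.
  g (successors {g}): φ is true.
For instance, at b:
  At b: q is false, \Diamond q is false, so q \to \Diamond q is true.
    At b: \Diamond q requires q at some successor in {b}.
      At b: q is false.
    So \Diamond q is false at b.
Satisfying worlds: {a, b, c, d, e, f, g}

7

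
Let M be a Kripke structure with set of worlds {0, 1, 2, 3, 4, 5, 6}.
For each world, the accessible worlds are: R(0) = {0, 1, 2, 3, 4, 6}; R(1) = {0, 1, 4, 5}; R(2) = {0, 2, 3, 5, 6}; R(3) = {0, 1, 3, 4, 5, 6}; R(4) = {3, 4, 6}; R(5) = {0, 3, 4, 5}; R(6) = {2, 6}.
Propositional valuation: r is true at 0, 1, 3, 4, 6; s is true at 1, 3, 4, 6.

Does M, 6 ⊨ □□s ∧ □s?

No

Recall that □ψ holds at a world iff ψ holds at every accessible world, and ◇ψ holds iff ψ holds at some accessible world.
At 6: □□s is false, □s is false, so □□s ∧ □s is false.
  At 6: □□s requires □s at every successor {2, 6}.
    □s fails at 2, so □□s is false at 6.
      At 2: □s requires s at every successor {0, 2, 3, 5, 6}.
        s fails at 0, so □s is false at 2.
  At 6: □s requires s at every successor {2, 6}.
    s fails at 2, so □s is false at 6.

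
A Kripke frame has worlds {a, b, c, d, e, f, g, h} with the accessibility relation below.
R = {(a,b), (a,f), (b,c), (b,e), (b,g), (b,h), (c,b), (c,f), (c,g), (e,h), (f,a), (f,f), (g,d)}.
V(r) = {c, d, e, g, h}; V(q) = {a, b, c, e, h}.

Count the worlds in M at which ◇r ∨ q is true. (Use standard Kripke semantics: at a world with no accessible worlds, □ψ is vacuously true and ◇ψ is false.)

6

Let φ = ◇r ∨ q. Evaluate φ at each world:
  a (successors {b, f}): φ is true.
  b (successors {c, e, g, h}): φ is true.
  c (successors {b, f, g}): φ is true.
  d (successors ∅): φ is false.
  e (successors {h}): φ is true.
  f (successors {a, f}): φ is false.
  g (successors {d}): φ is true.
  h (successors ∅): φ is true.
For instance, at e:
  At e: ◇r is true, q is true, so ◇r ∨ q is true.
    At e: ◇r requires r at some successor in {h}.
      r holds at h, so ◇r is true at e.
Satisfying worlds: {a, b, c, e, g, h}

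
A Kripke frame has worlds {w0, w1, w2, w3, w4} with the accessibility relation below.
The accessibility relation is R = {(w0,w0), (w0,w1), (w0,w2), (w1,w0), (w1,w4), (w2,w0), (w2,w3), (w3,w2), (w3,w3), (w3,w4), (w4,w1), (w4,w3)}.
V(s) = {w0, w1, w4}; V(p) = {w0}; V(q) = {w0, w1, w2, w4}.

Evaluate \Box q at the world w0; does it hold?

Recall that \Box ψ holds at a world iff ψ holds at every accessible world, and \Diamond ψ holds iff ψ holds at some accessible world.
At w0: \Box q requires q at every successor {w0, w1, w2}.
  At w0: q is true.
  At w1: q is true.
  At w2: q is true.
So \Box q is true at w0.

Yes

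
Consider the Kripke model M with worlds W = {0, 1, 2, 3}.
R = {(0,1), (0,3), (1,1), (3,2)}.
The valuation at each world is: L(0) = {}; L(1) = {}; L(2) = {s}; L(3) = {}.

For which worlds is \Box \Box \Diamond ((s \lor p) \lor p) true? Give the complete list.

Recall that \Box ψ holds at a world iff ψ holds at every accessible world, and \Diamond ψ holds iff ψ holds at some accessible world.
Let φ = \Box \Box \Diamond ((s \lor p) \lor p). Evaluate φ at each world:
  0 (successors {1, 3}): φ is false.
  1 (successors {1}): φ is false.
  2 (successors ∅): φ is true.
  3 (successors {2}): φ is true.
For instance, at 1:
  At 1: \Box \Box \Diamond ((s \lor p) \lor p) requires \Box \Diamond ((s \lor p) \lor p) at every successor {1}.
    \Box \Diamond ((s \lor p) \lor p) fails at 1, so \Box \Box \Diamond ((s \lor p) \lor p) is false at 1.
      At 1: \Box \Diamond ((s \lor p) \lor p) requires \Diamond ((s \lor p) \lor p) at every successor {1}.
        \Diamond ((s \lor p) \lor p) fails at 1, so \Box \Diamond ((s \lor p) \lor p) is false at 1.
Satisfying worlds: {2, 3}

2, 3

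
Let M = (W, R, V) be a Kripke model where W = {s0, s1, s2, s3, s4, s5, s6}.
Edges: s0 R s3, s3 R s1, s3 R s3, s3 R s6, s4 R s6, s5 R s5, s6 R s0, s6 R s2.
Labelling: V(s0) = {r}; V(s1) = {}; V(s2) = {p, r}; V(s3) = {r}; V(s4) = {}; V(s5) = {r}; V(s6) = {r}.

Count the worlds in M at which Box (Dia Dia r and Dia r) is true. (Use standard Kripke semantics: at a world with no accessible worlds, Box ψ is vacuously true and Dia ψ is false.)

5

Let φ = Box (Dia Dia r and Dia r). Evaluate φ at each world:
  s0 (successors {s3}): φ is true.
  s1 (successors ∅): φ is true.
  s2 (successors ∅): φ is true.
  s3 (successors {s1, s3, s6}): φ is false.
  s4 (successors {s6}): φ is true.
  s5 (successors {s5}): φ is true.
  s6 (successors {s0, s2}): φ is false.
For instance, at s4:
  At s4: Box (Dia Dia r and Dia r) requires Dia Dia r and Dia r at every successor {s6}.
      At s6: Dia Dia r is true, Dia r is true, so Dia Dia r and Dia r is true.
  So Box (Dia Dia r and Dia r) is true at s4.
Satisfying worlds: {s0, s1, s2, s4, s5}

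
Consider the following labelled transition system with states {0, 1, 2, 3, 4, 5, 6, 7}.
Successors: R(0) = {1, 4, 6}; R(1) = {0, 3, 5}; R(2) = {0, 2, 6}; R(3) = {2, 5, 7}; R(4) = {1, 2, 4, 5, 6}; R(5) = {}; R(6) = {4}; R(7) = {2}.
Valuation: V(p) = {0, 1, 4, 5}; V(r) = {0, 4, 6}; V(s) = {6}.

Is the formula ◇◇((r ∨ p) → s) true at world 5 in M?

At 5: no accessible worlds, so ◇◇((r ∨ p) → s) is false.

No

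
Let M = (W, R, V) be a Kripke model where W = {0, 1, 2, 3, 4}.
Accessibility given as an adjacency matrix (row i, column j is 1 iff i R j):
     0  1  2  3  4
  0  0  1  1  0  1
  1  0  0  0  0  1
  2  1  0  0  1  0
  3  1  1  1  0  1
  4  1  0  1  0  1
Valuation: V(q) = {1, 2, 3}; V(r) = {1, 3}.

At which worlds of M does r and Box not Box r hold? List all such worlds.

Recall that Box ψ holds at a world iff ψ holds at every accessible world, and Dia ψ holds iff ψ holds at some accessible world.
Let φ = r and Box not Box r. Evaluate φ at each world:
  0 (successors {1, 2, 4}): φ is false.
  1 (successors {4}): φ is true.
  2 (successors {0, 3}): φ is false.
  3 (successors {0, 1, 2, 4}): φ is true.
  4 (successors {0, 2, 4}): φ is false.
For instance, at 3:
  At 3: r is true, Box not Box r is true, so r and Box not Box r is true.
    At 3: Box not Box r requires not Box r at every successor {0, 1, 2, 4}.
      At 0: not Box r is true.
      At 1: not Box r is true.
      At 2: not Box r is true.
      At 4: not Box r is true.
    So Box not Box r is true at 3.
Satisfying worlds: {1, 3}

1, 3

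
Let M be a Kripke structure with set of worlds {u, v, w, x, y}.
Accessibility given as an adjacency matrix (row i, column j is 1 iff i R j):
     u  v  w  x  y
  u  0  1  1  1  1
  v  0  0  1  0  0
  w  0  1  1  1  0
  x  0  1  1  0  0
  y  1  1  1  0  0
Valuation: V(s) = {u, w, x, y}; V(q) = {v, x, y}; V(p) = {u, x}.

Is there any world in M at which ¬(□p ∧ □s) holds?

Yes

Recall that □ψ holds at a world iff ψ holds at every accessible world, and ◇ψ holds iff ψ holds at some accessible world.
Let φ = ¬(□p ∧ □s). Evaluate φ at each world:
  u (successors {v, w, x, y}): φ is true.
  v (successors {w}): φ is true.
  w (successors {v, w, x}): φ is true.
  x (successors {v, w}): φ is true.
  y (successors {u, v, w}): φ is true.
Detail at u (witness):
  At u: □p ∧ □s is false, so ¬(□p ∧ □s) is true.
    At u: □p is false, □s is false, so □p ∧ □s is false.
      At u: □p requires p at every successor {v, w, x, y}.
        p fails at v, so □p is false at u.
      At u: □s requires s at every successor {v, w, x, y}.
        s fails at v, so □s is false at u.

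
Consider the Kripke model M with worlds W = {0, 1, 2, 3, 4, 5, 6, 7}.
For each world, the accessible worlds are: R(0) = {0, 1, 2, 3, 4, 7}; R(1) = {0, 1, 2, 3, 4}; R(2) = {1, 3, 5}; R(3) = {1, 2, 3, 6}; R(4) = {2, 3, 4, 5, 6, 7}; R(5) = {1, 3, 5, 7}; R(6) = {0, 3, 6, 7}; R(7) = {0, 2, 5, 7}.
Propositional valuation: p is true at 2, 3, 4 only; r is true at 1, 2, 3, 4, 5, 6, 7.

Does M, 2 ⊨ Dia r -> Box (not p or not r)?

No

Recall that Box ψ holds at a world iff ψ holds at every accessible world, and Dia ψ holds iff ψ holds at some accessible world.
At 2: Dia r is true, Box (not p or not r) is false, so Dia r -> Box (not p or not r) is false.
  At 2: Dia r requires r at some successor in {1, 3, 5}.
    r holds at 1, so Dia r is true at 2.
  At 2: Box (not p or not r) requires not p or not r at every successor {1, 3, 5}.
    not p or not r fails at 3, so Box (not p or not r) is false at 2.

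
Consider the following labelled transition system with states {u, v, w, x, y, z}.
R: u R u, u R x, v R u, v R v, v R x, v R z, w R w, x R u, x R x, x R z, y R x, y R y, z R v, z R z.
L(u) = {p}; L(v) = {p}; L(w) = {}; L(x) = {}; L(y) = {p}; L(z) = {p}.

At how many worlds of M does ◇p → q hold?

1

Let φ = ◇p → q. Evaluate φ at each world:
  u (successors {u, x}): φ is false.
  v (successors {u, v, x, z}): φ is false.
  w (successors {w}): φ is true.
  x (successors {u, x, z}): φ is false.
  y (successors {x, y}): φ is false.
  z (successors {v, z}): φ is false.
For instance, at z:
  At z: ◇p is true, q is false, so ◇p → q is false.
    At z: ◇p requires p at some successor in {v, z}.
      p holds at v, so ◇p is true at z.
Satisfying worlds: {w}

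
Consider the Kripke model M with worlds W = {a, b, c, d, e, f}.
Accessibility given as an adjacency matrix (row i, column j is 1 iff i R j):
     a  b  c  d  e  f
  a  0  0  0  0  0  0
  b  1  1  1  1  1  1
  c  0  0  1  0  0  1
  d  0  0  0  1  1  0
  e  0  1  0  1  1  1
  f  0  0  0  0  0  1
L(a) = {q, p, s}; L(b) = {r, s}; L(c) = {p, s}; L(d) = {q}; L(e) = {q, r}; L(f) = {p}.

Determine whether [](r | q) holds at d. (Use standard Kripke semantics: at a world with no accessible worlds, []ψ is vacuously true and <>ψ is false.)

At d: [](r | q) requires r | q at every successor {d, e}.
  At d: r | q is true.
  At e: r | q is true.
So [](r | q) is true at d.

Yes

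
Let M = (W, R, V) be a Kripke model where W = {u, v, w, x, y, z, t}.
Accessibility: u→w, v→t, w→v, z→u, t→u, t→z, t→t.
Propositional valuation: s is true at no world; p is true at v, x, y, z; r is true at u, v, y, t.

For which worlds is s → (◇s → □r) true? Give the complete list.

u, v, w, x, y, z, t

Let φ = s → (◇s → □r). Evaluate φ at each world:
  u (successors {w}): φ is true.
  v (successors {t}): φ is true.
  w (successors {v}): φ is true.
  x (successors ∅): φ is true.
  y (successors ∅): φ is true.
  z (successors {u}): φ is true.
  t (successors {u, z, t}): φ is true.
For instance, at z:
  At z: s is false, ◇s → □r is true, so s → (◇s → □r) is true.
    At z: ◇s is false, □r is true, so ◇s → □r is true.
      At z: ◇s requires s at some successor in {u}.
        At u: s is false.
      So ◇s is false at z.
      At z: □r requires r at every successor {u}.
        At u: r is true.
      So □r is true at z.
Satisfying worlds: {u, v, w, x, y, z, t}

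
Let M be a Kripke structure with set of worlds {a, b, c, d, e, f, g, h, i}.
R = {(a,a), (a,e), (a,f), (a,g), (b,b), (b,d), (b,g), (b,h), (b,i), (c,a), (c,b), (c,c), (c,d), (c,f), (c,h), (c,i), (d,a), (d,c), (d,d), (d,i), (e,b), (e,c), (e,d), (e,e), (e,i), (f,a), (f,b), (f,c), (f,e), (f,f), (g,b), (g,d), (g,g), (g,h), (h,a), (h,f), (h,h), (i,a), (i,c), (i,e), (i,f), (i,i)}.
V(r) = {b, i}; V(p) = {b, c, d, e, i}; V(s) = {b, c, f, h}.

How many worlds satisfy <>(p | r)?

Let φ = <>(p | r). Evaluate φ at each world:
  a (successors {a, e, f, g}): φ is true.
  b (successors {b, d, g, h, i}): φ is true.
  c (successors {a, b, c, d, f, h, i}): φ is true.
  d (successors {a, c, d, i}): φ is true.
  e (successors {b, c, d, e, i}): φ is true.
  f (successors {a, b, c, e, f}): φ is true.
  g (successors {b, d, g, h}): φ is true.
  h (successors {a, f, h}): φ is false.
  i (successors {a, c, e, f, i}): φ is true.
For instance, at g:
  At g: <>(p | r) requires p | r at some successor in {b, d, g, h}.
    p | r holds at b, so <>(p | r) is true at g.
Satisfying worlds: {a, b, c, d, e, f, g, i}

8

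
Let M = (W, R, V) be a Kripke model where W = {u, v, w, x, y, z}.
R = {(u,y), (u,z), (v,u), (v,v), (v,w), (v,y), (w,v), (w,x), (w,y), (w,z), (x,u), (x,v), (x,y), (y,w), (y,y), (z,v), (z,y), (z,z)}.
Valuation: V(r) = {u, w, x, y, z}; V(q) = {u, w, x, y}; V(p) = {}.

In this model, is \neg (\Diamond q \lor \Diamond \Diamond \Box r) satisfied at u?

At u: \Diamond q \lor \Diamond \Diamond \Box r is true, so \neg (\Diamond q \lor \Diamond \Diamond \Box r) is false.
  At u: \Diamond q is true, \Diamond \Diamond \Box r is true, so \Diamond q \lor \Diamond \Diamond \Box r is true.
    At u: \Diamond q requires q at some successor in {y, z}.
      q holds at y, so \Diamond q is true at u.
    At u: \Diamond \Diamond \Box r requires \Diamond \Box r at some successor in {y, z}.
      \Diamond \Box r holds at y, so \Diamond \Diamond \Box r is true at u.

No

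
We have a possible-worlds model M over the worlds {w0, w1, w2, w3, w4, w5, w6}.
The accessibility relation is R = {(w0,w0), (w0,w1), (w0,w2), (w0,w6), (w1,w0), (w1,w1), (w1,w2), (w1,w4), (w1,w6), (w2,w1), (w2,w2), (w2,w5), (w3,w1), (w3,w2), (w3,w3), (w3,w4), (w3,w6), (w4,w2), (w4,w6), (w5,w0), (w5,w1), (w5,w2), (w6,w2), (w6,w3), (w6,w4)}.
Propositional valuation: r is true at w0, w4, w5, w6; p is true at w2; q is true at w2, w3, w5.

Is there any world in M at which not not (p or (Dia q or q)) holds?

Yes

Let φ = not not (p or (Dia q or q)). Evaluate φ at each world:
  w0 (successors {w0, w1, w2, w6}): φ is true.
  w1 (successors {w0, w1, w2, w4, w6}): φ is true.
  w2 (successors {w1, w2, w5}): φ is true.
  w3 (successors {w1, w2, w3, w4, w6}): φ is true.
  w4 (successors {w2, w6}): φ is true.
  w5 (successors {w0, w1, w2}): φ is true.
  w6 (successors {w2, w3, w4}): φ is true.
Detail at w0 (witness):
  At w0: not (p or (Dia q or q)) is false, so not not (p or (Dia q or q)) is true.
    At w0: p or (Dia q or q) is true, so not (p or (Dia q or q)) is false.
      At w0: p is false, Dia q or q is true, so p or (Dia q or q) is true.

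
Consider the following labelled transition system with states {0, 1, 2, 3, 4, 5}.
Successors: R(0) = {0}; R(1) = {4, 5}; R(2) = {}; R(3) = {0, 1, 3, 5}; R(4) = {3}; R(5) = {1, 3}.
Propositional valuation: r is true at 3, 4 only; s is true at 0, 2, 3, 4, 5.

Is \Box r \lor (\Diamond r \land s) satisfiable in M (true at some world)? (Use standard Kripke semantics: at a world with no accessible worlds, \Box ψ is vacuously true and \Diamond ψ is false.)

Let φ = \Box r \lor (\Diamond r \land s). Evaluate φ at each world:
  0 (successors {0}): φ is false.
  1 (successors {4, 5}): φ is false.
  2 (successors ∅): φ is true.
  3 (successors {0, 1, 3, 5}): φ is true.
  4 (successors {3}): φ is true.
  5 (successors {1, 3}): φ is true.
Detail at 2 (witness):
  At 2: \Box r is true, \Diamond r \land s is false, so \Box r \lor (\Diamond r \land s) is true.
    At 2: no accessible worlds, so \Box r holds vacuously.
    At 2: \Diamond r is false, s is true, so \Diamond r \land s is false.
      At 2: no accessible worlds, so \Diamond r is false.

Yes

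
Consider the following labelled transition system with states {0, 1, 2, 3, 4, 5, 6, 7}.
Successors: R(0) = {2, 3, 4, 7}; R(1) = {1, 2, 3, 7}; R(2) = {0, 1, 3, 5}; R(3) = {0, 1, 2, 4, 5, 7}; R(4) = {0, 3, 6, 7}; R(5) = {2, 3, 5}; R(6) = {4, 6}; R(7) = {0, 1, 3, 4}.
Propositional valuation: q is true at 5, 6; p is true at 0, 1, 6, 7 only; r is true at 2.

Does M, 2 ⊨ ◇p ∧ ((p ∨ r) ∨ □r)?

Yes

At 2: ◇p is true, (p ∨ r) ∨ □r is true, so ◇p ∧ ((p ∨ r) ∨ □r) is true.
  At 2: ◇p requires p at some successor in {0, 1, 3, 5}.
    p holds at 0, so ◇p is true at 2.
  At 2: p ∨ r is true, □r is false, so (p ∨ r) ∨ □r is true.
    At 2: □r requires r at every successor {0, 1, 3, 5}.
      r fails at 0, so □r is false at 2.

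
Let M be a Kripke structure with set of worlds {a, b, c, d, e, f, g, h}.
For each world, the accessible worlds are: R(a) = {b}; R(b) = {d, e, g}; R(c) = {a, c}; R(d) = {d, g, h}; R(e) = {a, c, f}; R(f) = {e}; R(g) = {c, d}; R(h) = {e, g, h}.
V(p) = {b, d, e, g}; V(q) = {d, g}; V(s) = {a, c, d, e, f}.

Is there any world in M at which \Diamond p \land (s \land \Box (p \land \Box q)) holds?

Recall that \Box ψ holds at a world iff ψ holds at every accessible world, and \Diamond ψ holds iff ψ holds at some accessible world.
Let φ = \Diamond p \land (s \land \Box (p \land \Box q)). Evaluate φ at each world:
  a (successors {b}): φ is false.
  b (successors {d, e, g}): φ is false.
  c (successors {a, c}): φ is false.
  d (successors {d, g, h}): φ is false.
  e (successors {a, c, f}): φ is false.
  f (successors {e}): φ is false.
  g (successors {c, d}): φ is false.
  h (successors {e, g, h}): φ is false.
For instance, at a:
  At a: \Diamond p is true, s \land \Box (p \land \Box q) is false, so \Diamond p \land (s \land \Box (p \land \Box q)) is false.
    At a: \Diamond p requires p at some successor in {b}.
      p holds at b, so \Diamond p is true at a.
    At a: s is true, \Box (p \land \Box q) is false, so s \land \Box (p \land \Box q) is false.
      At a: \Box (p \land \Box q) requires p \land \Box q at every successor {b}.
        p \land \Box q fails at b, so \Box (p \land \Box q) is false at a.

No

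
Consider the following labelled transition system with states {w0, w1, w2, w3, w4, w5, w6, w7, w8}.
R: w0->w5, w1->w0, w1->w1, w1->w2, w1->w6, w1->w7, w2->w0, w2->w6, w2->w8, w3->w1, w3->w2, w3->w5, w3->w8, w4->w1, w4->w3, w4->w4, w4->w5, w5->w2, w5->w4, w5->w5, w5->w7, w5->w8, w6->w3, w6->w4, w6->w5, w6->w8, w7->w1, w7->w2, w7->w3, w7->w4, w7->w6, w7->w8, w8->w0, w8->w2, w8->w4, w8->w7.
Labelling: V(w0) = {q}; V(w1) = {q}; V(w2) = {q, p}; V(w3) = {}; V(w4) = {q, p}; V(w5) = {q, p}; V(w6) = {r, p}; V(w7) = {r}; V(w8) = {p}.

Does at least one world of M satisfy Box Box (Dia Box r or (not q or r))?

Let φ = Box Box (Dia Box r or (not q or r)). Evaluate φ at each world:
  w0 (successors {w5}): φ is false.
  w1 (successors {w0, w1, w2, w6, w7}): φ is false.
  w2 (successors {w0, w6, w8}): φ is false.
  w3 (successors {w1, w2, w5, w8}): φ is false.
  w4 (successors {w1, w3, w4, w5}): φ is false.
  w5 (successors {w2, w4, w5, w7, w8}): φ is false.
  w6 (successors {w3, w4, w5, w8}): φ is false.
  w7 (successors {w1, w2, w3, w4, w6, w8}): φ is false.
  w8 (successors {w0, w2, w4, w7}): φ is false.
For instance, at w7:
  At w7: Box Box (Dia Box r or (not q or r)) requires Box (Dia Box r or (not q or r)) at every successor {w1, w2, w3, w4, w6, w8}.
    Box (Dia Box r or (not q or r)) fails at w1, so Box Box (Dia Box r or (not q or r)) is false at w7.
      At w1: Box (Dia Box r or (not q or r)) requires Dia Box r or (not q or r) at every successor {w0, w1, w2, w6, w7}.
        Dia Box r or (not q or r) fails at w0, so Box (Dia Box r or (not q or r)) is false at w1.

No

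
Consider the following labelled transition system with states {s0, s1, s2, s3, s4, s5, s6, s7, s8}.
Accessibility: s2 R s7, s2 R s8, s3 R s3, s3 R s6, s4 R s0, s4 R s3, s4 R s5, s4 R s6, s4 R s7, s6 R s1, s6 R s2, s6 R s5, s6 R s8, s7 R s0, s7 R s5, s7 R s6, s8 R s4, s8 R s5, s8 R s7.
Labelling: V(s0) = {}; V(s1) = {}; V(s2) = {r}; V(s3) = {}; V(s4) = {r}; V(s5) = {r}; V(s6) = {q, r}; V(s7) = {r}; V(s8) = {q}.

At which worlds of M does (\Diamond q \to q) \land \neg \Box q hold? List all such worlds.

Let φ = (\Diamond q \to q) \land \neg \Box q. Evaluate φ at each world:
  s0 (successors ∅): φ is false.
  s1 (successors ∅): φ is false.
  s2 (successors {s7, s8}): φ is false.
  s3 (successors {s3, s6}): φ is false.
  s4 (successors {s0, s3, s5, s6, s7}): φ is false.
  s5 (successors ∅): φ is false.
  s6 (successors {s1, s2, s5, s8}): φ is true.
  s7 (successors {s0, s5, s6}): φ is false.
  s8 (successors {s4, s5, s7}): φ is true.
For instance, at s7:
  At s7: \Diamond q \to q is false, \neg \Box q is true, so (\Diamond q \to q) \land \neg \Box q is false.
    At s7: \Diamond q is true, q is false, so \Diamond q \to q is false.
      At s7: \Diamond q requires q at some successor in {s0, s5, s6}.
        q holds at s6, so \Diamond q is true at s7.
    At s7: \Box q is false, so \neg \Box q is true.
      At s7: \Box q requires q at every successor {s0, s5, s6}.
        q fails at s0, so \Box q is false at s7.
Satisfying worlds: {s6, s8}

s6, s8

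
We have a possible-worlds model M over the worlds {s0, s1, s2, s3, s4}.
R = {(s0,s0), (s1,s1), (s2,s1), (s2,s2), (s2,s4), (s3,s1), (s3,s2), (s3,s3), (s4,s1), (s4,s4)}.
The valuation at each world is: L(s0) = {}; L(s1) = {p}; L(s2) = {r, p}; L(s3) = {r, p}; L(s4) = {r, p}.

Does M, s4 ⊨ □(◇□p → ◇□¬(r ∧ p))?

At s4: □(◇□p → ◇□¬(r ∧ p)) requires ◇□p → ◇□¬(r ∧ p) at every successor {s1, s4}.
    At s1: ◇□p is true, ◇□¬(r ∧ p) is true, so ◇□p → ◇□¬(r ∧ p) is true.
      At s1: ◇□p requires □p at some successor in {s1}.
        □p holds at s1, so ◇□p is true at s1.
      At s1: ◇□¬(r ∧ p) requires □¬(r ∧ p) at some successor in {s1}.
        □¬(r ∧ p) holds at s1, so ◇□¬(r ∧ p) is true at s1.
    At s4: ◇□p is true, ◇□¬(r ∧ p) is true, so ◇□p → ◇□¬(r ∧ p) is true.
      At s4: ◇□p requires □p at some successor in {s1, s4}.
        □p holds at s1, so ◇□p is true at s4.
      At s4: ◇□¬(r ∧ p) requires □¬(r ∧ p) at some successor in {s1, s4}.
        □¬(r ∧ p) holds at s1, so ◇□¬(r ∧ p) is true at s4.
So □(◇□p → ◇□¬(r ∧ p)) is true at s4.

Yes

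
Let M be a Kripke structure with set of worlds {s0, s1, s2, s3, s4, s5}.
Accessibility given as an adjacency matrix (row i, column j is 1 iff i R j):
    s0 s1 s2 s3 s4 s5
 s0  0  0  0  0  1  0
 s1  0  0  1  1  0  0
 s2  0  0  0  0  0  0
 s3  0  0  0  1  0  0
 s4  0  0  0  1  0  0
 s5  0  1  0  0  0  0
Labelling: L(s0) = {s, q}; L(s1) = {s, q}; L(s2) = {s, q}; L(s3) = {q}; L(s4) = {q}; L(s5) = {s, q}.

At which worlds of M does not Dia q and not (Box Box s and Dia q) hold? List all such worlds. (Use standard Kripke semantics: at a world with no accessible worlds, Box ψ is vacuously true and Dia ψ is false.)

s2

Recall that Box ψ holds at a world iff ψ holds at every accessible world, and Dia ψ holds iff ψ holds at some accessible world.
Let φ = not Dia q and not (Box Box s and Dia q). Evaluate φ at each world:
  s0 (successors {s4}): φ is false.
  s1 (successors {s2, s3}): φ is false.
  s2 (successors ∅): φ is true.
  s3 (successors {s3}): φ is false.
  s4 (successors {s3}): φ is false.
  s5 (successors {s1}): φ is false.
For instance, at s1:
  At s1: not Dia q is false, not (Box Box s and Dia q) is true, so not Dia q and not (Box Box s and Dia q) is false.
    At s1: Dia q is true, so not Dia q is false.
      At s1: Dia q requires q at some successor in {s2, s3}.
        q holds at s2, so Dia q is true at s1.
    At s1: Box Box s and Dia q is false, so not (Box Box s and Dia q) is true.
      At s1: Box Box s is false, Dia q is true, so Box Box s and Dia q is false.
Satisfying worlds: {s2}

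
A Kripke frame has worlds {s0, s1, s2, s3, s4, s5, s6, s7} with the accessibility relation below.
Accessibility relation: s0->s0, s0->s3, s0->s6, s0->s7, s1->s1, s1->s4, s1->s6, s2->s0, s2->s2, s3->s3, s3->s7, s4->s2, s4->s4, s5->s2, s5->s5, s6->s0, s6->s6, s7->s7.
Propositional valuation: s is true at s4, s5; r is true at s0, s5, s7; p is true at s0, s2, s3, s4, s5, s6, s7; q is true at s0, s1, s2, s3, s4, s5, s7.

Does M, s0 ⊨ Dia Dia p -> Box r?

No

At s0: Dia Dia p is true, Box r is false, so Dia Dia p -> Box r is false.
  At s0: Dia Dia p requires Dia p at some successor in {s0, s3, s6, s7}.
    Dia p holds at s0, so Dia Dia p is true at s0.
      At s0: Dia p requires p at some successor in {s0, s3, s6, s7}.
        p holds at s0, so Dia p is true at s0.
  At s0: Box r requires r at every successor {s0, s3, s6, s7}.
    r fails at s3, so Box r is false at s0.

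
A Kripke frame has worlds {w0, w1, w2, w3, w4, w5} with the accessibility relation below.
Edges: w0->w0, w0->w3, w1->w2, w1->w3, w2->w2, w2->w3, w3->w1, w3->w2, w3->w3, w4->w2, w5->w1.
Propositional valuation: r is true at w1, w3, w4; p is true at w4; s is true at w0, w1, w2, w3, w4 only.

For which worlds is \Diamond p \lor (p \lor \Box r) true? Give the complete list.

w4, w5

Let φ = \Diamond p \lor (p \lor \Box r). Evaluate φ at each world:
  w0 (successors {w0, w3}): φ is false.
  w1 (successors {w2, w3}): φ is false.
  w2 (successors {w2, w3}): φ is false.
  w3 (successors {w1, w2, w3}): φ is false.
  w4 (successors {w2}): φ is true.
  w5 (successors {w1}): φ is true.
For instance, at w3:
  At w3: \Diamond p is false, p \lor \Box r is false, so \Diamond p \lor (p \lor \Box r) is false.
    At w3: \Diamond p requires p at some successor in {w1, w2, w3}.
      At w1: p is false.
      At w2: p is false.
      At w3: p is false.
    So \Diamond p is false at w3.
    At w3: p is false, \Box r is false, so p \lor \Box r is false.
      At w3: \Box r requires r at every successor {w1, w2, w3}.
        r fails at w2, so \Box r is false at w3.
Satisfying worlds: {w4, w5}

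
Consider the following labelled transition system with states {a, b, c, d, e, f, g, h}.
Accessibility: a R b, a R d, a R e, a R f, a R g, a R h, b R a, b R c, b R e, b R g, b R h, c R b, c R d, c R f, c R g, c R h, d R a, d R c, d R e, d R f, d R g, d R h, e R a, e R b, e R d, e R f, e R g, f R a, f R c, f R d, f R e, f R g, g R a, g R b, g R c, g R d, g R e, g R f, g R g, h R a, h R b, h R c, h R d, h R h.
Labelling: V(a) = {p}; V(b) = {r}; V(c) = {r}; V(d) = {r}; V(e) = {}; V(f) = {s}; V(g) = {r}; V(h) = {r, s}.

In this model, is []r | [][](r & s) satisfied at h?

No

At h: []r is false, [][](r & s) is false, so []r | [][](r & s) is false.
  At h: []r requires r at every successor {a, b, c, d, h}.
    r fails at a, so []r is false at h.
  At h: [][](r & s) requires [](r & s) at every successor {a, b, c, d, h}.
    [](r & s) fails at a, so [][](r & s) is false at h.
      At a: [](r & s) requires r & s at every successor {b, d, e, f, g, h}.
        r & s fails at b, so [](r & s) is false at a.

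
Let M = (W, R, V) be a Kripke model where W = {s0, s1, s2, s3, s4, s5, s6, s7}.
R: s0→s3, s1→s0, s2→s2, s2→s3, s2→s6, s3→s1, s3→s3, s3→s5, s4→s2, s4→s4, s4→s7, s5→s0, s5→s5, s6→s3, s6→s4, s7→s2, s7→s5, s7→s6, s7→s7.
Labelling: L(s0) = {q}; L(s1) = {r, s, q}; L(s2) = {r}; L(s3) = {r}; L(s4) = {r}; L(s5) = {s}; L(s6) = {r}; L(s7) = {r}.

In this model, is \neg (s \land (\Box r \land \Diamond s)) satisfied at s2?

Recall that \Box ψ holds at a world iff ψ holds at every accessible world, and \Diamond ψ holds iff ψ holds at some accessible world.
At s2: s \land (\Box r \land \Diamond s) is false, so \neg (s \land (\Box r \land \Diamond s)) is true.
  At s2: s is false, \Box r \land \Diamond s is false, so s \land (\Box r \land \Diamond s) is false.
    At s2: \Box r is true, \Diamond s is false, so \Box r \land \Diamond s is false.
      At s2: \Box r requires r at every successor {s2, s3, s6}.
        At s2: r is true.
        At s3: r is true.
        At s6: r is true.
      So \Box r is true at s2.
      At s2: \Diamond s requires s at some successor in {s2, s3, s6}.
        At s2: s is false.
        At s3: s is false.
        At s6: s is false.
      So \Diamond s is false at s2.

Yes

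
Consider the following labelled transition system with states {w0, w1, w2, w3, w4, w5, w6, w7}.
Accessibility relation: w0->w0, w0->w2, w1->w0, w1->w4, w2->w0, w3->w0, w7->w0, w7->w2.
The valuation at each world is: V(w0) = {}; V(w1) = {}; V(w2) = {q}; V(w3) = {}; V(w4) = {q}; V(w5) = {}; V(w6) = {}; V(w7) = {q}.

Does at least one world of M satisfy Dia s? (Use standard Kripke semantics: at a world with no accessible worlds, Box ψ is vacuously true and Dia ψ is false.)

Let φ = Dia s. Evaluate φ at each world:
  w0 (successors {w0, w2}): φ is false.
  w1 (successors {w0, w4}): φ is false.
  w2 (successors {w0}): φ is false.
  w3 (successors {w0}): φ is false.
  w4 (successors ∅): φ is false.
  w5 (successors ∅): φ is false.
  w6 (successors ∅): φ is false.
  w7 (successors {w0, w2}): φ is false.
For instance, at w3:
  At w3: Dia s requires s at some successor in {w0}.
    At w0: s is false.
  So Dia s is false at w3.

No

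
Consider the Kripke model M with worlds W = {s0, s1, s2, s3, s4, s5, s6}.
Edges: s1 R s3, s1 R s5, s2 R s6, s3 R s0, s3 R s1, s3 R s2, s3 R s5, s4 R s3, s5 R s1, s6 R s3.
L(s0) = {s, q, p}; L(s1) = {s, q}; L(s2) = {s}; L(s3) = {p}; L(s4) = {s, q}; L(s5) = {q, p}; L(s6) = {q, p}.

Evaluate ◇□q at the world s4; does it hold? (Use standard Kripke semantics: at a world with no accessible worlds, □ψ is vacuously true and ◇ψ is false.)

At s4: ◇□q requires □q at some successor in {s3}.
  At s3: □q is false.
So ◇□q is false at s4.

No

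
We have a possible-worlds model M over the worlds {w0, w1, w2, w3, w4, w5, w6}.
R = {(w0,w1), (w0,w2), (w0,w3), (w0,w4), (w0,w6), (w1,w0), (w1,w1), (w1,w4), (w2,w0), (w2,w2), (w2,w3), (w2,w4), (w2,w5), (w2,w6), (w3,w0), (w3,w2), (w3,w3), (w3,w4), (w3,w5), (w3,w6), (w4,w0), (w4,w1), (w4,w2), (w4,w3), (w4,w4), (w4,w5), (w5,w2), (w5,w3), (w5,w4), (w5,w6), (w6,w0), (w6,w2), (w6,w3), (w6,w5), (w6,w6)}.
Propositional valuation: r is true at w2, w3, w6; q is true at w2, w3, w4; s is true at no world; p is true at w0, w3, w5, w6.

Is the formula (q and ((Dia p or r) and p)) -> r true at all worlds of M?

Yes

Let φ = (q and ((Dia p or r) and p)) -> r. Evaluate φ at each world:
  w0 (successors {w1, w2, w3, w4, w6}): φ is true.
  w1 (successors {w0, w1, w4}): φ is true.
  w2 (successors {w0, w2, w3, w4, w5, w6}): φ is true.
  w3 (successors {w0, w2, w3, w4, w5, w6}): φ is true.
  w4 (successors {w0, w1, w2, w3, w4, w5}): φ is true.
  w5 (successors {w2, w3, w4, w6}): φ is true.
  w6 (successors {w0, w2, w3, w5, w6}): φ is true.
For instance, at w6:
  At w6: q and ((Dia p or r) and p) is false, r is true, so (q and ((Dia p or r) and p)) -> r is true.
    At w6: q is false, (Dia p or r) and p is true, so q and ((Dia p or r) and p) is false.
      At w6: Dia p or r is true, p is true, so (Dia p or r) and p is true.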